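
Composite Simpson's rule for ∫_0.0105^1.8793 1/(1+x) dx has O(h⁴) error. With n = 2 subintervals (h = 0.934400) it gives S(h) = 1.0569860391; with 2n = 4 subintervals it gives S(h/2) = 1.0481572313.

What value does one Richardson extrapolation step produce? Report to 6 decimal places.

1.047569

Error is O(h^4); halving h shrinks it by 2^4 = 16.
2^4×A(h/2) = 16.7705157008; minus A(h) gives 15.7135296617.
Divide by 2^4 − 1 = 15.
Result: 1.0475686441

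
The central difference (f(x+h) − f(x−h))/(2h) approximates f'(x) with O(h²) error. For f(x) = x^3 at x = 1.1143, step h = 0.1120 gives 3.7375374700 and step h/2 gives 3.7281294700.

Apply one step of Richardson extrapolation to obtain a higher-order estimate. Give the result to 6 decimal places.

3.724993

Order 2 gives 2^r = 4 and 2^r − 1 = 3.
4*3.7281294700 = 14.9125178800; 14.9125178800 − 3.7375374700 = 11.1749804100
Denominator 4 − 1 = 3.
(4*3.7281294700 − 3.7375374700)/(4 − 1) = 3.7249934700
Shift from A(h/2): −0.0031360000.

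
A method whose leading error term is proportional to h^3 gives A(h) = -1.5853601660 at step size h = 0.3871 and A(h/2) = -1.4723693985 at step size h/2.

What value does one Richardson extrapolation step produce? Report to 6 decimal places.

-1.456228

r = 3: numerator weight 8, denominator 7.
Difference of the inputs: -1.4723693985 − (-1.5853601660) = 0.1129907675
Correction (A(h/2) − A(h))/(8 − 1) = 0.1129907675/7 = 0.0161415382
R = A(h/2) + (A(h/2) − A(h))/7 = -1.4723693985 + 0.0161415382 = -1.4562278603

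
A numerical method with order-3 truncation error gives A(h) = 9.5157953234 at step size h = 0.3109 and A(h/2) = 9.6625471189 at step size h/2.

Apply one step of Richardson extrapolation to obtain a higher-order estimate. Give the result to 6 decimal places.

9.683512

With r = 3 the leading error scales as h^3, so the weight is 2^3 = 8.
Weighted: 77.3003769512 − 9.5157953234 = 67.7845816278
67.7845816278 ÷ 7 = 9.6835116611
Shift from A(h/2): +0.0209645422.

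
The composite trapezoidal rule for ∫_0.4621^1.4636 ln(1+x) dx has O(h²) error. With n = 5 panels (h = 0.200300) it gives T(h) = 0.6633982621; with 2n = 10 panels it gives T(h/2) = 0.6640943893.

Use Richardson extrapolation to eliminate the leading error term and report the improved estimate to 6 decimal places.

0.664326

Error is O(h^2); halving h shrinks it by 2^2 = 4.
4·0.6640943893 = 2.6563775572; 2.6563775572 − 0.6633982621 = 1.9929792951
1.9929792951 ÷ 3 = 0.6643264317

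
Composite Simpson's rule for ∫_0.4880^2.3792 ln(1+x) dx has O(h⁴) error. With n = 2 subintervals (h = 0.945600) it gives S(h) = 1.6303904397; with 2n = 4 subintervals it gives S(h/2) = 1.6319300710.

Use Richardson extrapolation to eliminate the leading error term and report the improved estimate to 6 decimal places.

Method order is 4; weight 2^4 = 16.
16·1.6319300710 − 1.6303904397 = 24.4804906963
R = 24.4804906963/15 = 1.6320327131
Correction |R − A(h/2)| = 1.026e-04; gap |A(h/2) − A(h)| = 1.540e-03.

1.632033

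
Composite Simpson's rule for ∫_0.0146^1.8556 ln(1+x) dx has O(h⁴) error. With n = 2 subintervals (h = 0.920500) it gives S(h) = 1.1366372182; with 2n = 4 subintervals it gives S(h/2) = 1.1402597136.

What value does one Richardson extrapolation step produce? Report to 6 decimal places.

1.140501

r = 4, so 2^r = 16.
Numerator 16*A(h/2) − A(h) = 16*1.1402597136 − 1.1366372182 = 17.1075181994
(16*1.1402597136 − 1.1366372182)/(16 − 1) = 1.1405012133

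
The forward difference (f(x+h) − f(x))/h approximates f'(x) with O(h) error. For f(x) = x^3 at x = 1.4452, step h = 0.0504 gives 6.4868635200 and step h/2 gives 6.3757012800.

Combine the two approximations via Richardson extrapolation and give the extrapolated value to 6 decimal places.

Order 1 gives 2^r = 2 and 2^r − 1 = 1.
2×6.3757012800 = 12.7514025600; 12.7514025600 − 6.4868635200 = 6.2645390400
Divide by 2^1 − 1 = 1.
R = 6.2645390400/1 = 6.2645390400

6.264539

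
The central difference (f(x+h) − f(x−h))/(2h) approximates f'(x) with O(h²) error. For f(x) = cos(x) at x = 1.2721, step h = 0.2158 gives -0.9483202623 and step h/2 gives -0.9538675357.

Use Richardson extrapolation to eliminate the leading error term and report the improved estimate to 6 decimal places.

-0.955717

Order 2 gives 2^r = 4 and 2^r − 1 = 3.
2^2*A(h/2) = -3.8154701428; minus A(h) gives -2.8671498805.
Divide by 2^2 − 1 = 3.
Result: -0.9557166268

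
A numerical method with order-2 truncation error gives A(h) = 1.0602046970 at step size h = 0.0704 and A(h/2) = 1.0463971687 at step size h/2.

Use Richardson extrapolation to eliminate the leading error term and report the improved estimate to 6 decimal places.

1.041795

Error is O(h^2); halving h shrinks it by 2^2 = 4.
2^2*A(h/2) = 4.1855886748; minus A(h) gives 3.1253839778.
Denominator 4 − 1 = 3.
Extrapolated: 3.1253839778 / 3 = 1.0417946593
Shift from A(h/2): −0.0046025094.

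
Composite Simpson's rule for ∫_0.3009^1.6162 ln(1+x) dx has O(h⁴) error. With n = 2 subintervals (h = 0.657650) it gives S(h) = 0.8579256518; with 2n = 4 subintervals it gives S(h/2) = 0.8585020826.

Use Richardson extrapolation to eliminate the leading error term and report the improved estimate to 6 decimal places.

r = 4: numerator weight 16, denominator 15.
16*0.8585020826 − 0.8579256518 = 12.8781076698
Extrapolated: 12.8781076698 / 15 = 0.8585405113
Correction |R − A(h/2)| = 3.843e-05; gap |A(h/2) − A(h)| = 5.764e-04.

0.858541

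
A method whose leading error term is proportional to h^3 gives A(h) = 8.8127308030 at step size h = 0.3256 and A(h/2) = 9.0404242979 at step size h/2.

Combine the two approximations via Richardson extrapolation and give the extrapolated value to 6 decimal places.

9.072952

r = 3: numerator weight 8, denominator 7.
2^3×A(h/2) = 72.3233943832; minus A(h) gives 63.5106635802.
(8×9.0404242979 − 8.8127308030)/(8 − 1) = 9.0729519400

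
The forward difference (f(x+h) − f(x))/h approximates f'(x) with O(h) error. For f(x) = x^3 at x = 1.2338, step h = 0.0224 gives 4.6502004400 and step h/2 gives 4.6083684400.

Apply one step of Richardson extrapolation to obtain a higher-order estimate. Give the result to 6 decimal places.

r = 1: numerator weight 2, denominator 1.
Difference of the inputs: 4.6083684400 − 4.6502004400 = -0.0418320000
Correction (A(h/2) − A(h))/(2 − 1) = (-0.0418320000)/1 = -0.0418320000
R = A(h/2) + (A(h/2) − A(h))/1 = 4.6083684400 − 0.0418320000 = 4.5665364400

4.566536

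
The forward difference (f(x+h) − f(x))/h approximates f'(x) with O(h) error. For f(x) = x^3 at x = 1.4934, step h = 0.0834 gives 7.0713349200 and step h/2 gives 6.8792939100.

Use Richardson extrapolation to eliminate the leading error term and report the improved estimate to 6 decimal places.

6.687253

Error is O(h^1); halving h shrinks it by 2^1 = 2.
Top: 2(6.8792939100) − (7.0713349200) = 6.6872529000
Denominator 2 − 1 = 1.
Extrapolated: 6.6872529000 / 1 = 6.6872529000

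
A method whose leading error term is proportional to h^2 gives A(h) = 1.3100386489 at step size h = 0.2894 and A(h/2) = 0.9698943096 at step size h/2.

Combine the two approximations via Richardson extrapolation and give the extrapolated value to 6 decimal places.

0.856513

r = 2: numerator weight 4, denominator 3.
A(h/2) − A(h) = 0.9698943096 − 1.3100386489 = -0.3401443393
Divide by 2^2 − 1 = 3: (-0.3401443393)/3 = -0.1133814464
R = 0.9698943096 − 0.1133814464 = 0.8565128632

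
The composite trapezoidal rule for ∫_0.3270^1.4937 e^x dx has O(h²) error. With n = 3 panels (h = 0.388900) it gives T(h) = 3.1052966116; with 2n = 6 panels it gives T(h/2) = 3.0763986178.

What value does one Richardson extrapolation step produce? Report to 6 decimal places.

Order 2 gives 2^r = 4 and 2^r − 1 = 3.
Weighted: 12.3055944712 − 3.1052966116 = 9.2002978596
Denominator 4 − 1 = 3.
So the Richardson estimate is 3.0667659532.
Gap between inputs: 2.890e-02; correction applied: −0.0096326646.

3.066766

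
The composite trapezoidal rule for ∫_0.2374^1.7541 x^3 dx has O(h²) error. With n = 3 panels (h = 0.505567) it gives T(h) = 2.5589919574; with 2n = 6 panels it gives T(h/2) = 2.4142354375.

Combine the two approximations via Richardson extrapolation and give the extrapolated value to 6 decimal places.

2.365983

Error is O(h^2); halving h shrinks it by 2^2 = 4.
4×2.4142354375 = 9.6569417500; 9.6569417500 − 2.5589919574 = 7.0979497926
Denominator 4 − 1 = 3.
Result: 2.3659832642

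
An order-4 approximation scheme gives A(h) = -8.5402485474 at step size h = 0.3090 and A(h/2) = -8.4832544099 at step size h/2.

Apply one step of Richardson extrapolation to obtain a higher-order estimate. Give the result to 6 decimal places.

-8.479455

The method has order 4: 2^4 = 16.
Top: 16(-8.4832544099) − (-8.5402485474) = -127.1918220110
Divide by 2^4 − 1 = 15.
(16*(-8.4832544099) − (-8.5402485474))/(16 − 1) = -8.4794548007
Gap between inputs: 5.699e-02; correction applied: +0.0037996092.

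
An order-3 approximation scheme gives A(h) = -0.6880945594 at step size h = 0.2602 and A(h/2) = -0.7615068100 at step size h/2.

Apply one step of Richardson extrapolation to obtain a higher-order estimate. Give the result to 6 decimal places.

-0.771994

Method order is 3; weight 2^3 = 8.
8·(-0.7615068100) − (-0.6880945594) = -5.4039599206
Divide by 2^3 − 1 = 7.
Result: -0.7719942744
Gap between inputs: 7.341e-02; correction applied: −0.0104874644.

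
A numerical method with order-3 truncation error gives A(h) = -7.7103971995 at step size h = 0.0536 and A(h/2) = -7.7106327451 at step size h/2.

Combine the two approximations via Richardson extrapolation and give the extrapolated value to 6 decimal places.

-7.710666

Order 3 gives 2^r = 8 and 2^r − 1 = 7.
Top: 8(-7.7106327451) − (-7.7103971995) = -53.9746647613
Divide by 2^3 − 1 = 7.
So the Richardson estimate is -7.7106663945.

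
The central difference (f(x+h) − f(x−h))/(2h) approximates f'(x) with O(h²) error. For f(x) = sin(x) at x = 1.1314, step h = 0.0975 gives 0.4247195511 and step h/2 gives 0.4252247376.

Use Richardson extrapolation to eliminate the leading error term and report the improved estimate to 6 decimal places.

0.425393

Error is O(h^2); halving h shrinks it by 2^2 = 4.
Top: 4(0.4252247376) − (0.4247195511) = 1.2761793993
Divide by 2^2 − 1 = 3.
R = 1.2761793993/3 = 0.4253931331
Correction |R − A(h/2)| = 1.684e-04; gap |A(h/2) − A(h)| = 5.052e-04.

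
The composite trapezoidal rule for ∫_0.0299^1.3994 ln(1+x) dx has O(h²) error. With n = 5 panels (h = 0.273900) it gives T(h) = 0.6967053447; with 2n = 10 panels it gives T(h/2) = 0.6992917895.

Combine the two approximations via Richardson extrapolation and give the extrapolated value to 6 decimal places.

0.700154

r = 2, so 2^r = 4.
A(h/2) − A(h) = 0.6992917895 − 0.6967053447 = 0.0025864448
Divide by 2^2 − 1 = 3: 0.0025864448/3 = 0.0008621483
R = 0.6992917895 + 0.0008621483 = 0.7001539378
Shift from A(h/2): +0.0008621483.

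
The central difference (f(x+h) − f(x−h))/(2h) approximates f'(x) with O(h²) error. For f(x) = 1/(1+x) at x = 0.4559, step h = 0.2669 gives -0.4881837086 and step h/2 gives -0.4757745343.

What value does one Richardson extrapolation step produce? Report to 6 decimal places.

r = 2: numerator weight 4, denominator 3.
Top: 4(-0.4757745343) − (-0.4881837086) = -1.4149144286
Denominator 4 − 1 = 3.
(-1.4149144286) ÷ 3 = -0.4716381429

-0.471638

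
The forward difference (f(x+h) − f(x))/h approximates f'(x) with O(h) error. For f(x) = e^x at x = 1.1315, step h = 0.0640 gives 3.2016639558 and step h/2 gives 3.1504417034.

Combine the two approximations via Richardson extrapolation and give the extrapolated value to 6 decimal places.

3.099219

The method has order 1: 2^1 = 2.
Numerator 2*A(h/2) − A(h) = 2*3.1504417034 − 3.2016639558 = 3.0992194510
Denominator 2 − 1 = 1.
R = 3.0992194510/1 = 3.0992194510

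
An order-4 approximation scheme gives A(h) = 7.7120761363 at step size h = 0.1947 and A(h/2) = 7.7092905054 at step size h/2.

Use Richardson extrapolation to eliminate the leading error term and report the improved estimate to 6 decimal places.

Error is O(h^4); halving h shrinks it by 2^4 = 16.
16*7.7092905054 = 123.3486480864; subtract 7.7120761363 → 115.6365719501
Divide by 2^4 − 1 = 15.
So the Richardson estimate is 7.7091047967.

7.709105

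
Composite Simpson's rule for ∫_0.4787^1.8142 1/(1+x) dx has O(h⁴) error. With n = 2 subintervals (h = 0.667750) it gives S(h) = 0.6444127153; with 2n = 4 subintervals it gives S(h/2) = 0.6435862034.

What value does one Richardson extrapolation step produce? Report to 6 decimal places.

0.643531

Method order is 4; weight 2^4 = 16.
Top: 16(0.6435862034) − (0.6444127153) = 9.6529665391
(16*0.6435862034 − 0.6444127153)/(16 − 1) = 0.6435311026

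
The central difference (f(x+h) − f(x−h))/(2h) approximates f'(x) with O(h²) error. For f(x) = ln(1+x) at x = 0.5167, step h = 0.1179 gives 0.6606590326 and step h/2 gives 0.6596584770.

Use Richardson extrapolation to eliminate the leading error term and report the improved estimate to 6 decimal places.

0.659325

With r = 2 the leading error scales as h^2, so the weight is 2^2 = 4.
4 × 0.6596584770 = 2.6386339080; subtract 0.6606590326 → 1.9779748754
(4 × 0.6596584770 − 0.6606590326)/(4 − 1) = 0.6593249585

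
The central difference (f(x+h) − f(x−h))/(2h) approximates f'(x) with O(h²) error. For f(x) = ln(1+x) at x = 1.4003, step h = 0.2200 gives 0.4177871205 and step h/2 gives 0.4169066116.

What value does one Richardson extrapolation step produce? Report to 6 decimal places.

Method order is 2; weight 2^2 = 4.
4·0.4169066116 = 1.6676264464; 1.6676264464 − 0.4177871205 = 1.2498393259
(4·0.4169066116 − 0.4177871205)/(4 − 1) = 0.4166131086

0.416613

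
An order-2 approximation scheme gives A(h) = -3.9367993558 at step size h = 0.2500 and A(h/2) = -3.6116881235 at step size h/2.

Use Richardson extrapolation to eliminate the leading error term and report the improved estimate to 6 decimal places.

Method order is 2; weight 2^2 = 4.
Weighted: (-14.4467524940) − (-3.9367993558) = -10.5099531382
(-10.5099531382) ÷ 3 = -3.5033177127

-3.503318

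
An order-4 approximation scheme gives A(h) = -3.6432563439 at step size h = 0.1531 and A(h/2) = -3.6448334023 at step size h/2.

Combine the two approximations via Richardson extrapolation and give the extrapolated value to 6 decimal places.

-3.644939

Order 4 gives 2^r = 16 and 2^r − 1 = 15.
16*(-3.6448334023) = -58.3173344368; (-58.3173344368) − (-3.6432563439) = -54.6740780929
Divide by 2^4 − 1 = 15.
So the Richardson estimate is -3.6449385395.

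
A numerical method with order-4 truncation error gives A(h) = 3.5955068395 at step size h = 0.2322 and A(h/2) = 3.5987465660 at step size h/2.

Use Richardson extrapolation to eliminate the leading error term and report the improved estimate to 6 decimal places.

Error is O(h^4); halving h shrinks it by 2^4 = 16.
Difference of the inputs: 3.5987465660 − 3.5955068395 = 0.0032397265
Divide by 2^4 − 1 = 15: 0.0032397265/15 = 0.0002159818
R = A(h/2) + (A(h/2) − A(h))/15 = 3.5987465660 + 0.0002159818 = 3.5989625478
Gap between inputs: 3.240e-03; correction applied: +0.0002159818.

3.598963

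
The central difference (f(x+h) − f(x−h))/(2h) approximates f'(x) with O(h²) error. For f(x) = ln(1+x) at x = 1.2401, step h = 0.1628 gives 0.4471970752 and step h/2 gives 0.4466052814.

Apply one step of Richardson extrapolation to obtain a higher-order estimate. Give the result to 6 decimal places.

r = 2: numerator weight 4, denominator 3.
Numerator 4×A(h/2) − A(h) = 4×0.4466052814 − 0.4471970752 = 1.3392240504
(4×0.4466052814 − 0.4471970752)/(4 − 1) = 0.4464080168
Shift from A(h/2): −0.0001972646.

0.446408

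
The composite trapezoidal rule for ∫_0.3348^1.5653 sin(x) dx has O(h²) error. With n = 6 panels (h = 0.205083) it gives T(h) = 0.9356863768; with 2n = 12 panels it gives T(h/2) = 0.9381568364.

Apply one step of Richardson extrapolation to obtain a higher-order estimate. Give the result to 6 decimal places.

With r = 2 the leading error scales as h^2, so the weight is 2^2 = 4.
4·0.9381568364 − 0.9356863768 = 2.8169409688
(4·0.9381568364 − 0.9356863768)/(4 − 1) = 0.9389803229

0.938980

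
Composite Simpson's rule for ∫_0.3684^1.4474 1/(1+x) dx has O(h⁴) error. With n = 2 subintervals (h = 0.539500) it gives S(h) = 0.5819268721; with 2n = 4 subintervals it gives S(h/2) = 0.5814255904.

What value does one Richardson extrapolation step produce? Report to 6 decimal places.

Leading term ∝ h^4; use weight 16 = 2^4.
Numerator 16·A(h/2) − A(h) = 16·0.5814255904 − 0.5819268721 = 8.7208825743
Extrapolated: 8.7208825743 / 15 = 0.5813921716
Correction |R − A(h/2)| = 3.342e-05; gap |A(h/2) − A(h)| = 5.013e-04.

0.581392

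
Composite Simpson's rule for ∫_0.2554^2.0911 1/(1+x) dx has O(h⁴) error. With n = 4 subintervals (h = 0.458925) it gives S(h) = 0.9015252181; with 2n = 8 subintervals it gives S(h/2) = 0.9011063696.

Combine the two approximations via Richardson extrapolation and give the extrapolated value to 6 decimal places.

r = 4, so 2^r = 16.
Difference of the inputs: 0.9011063696 − 0.9015252181 = -0.0004188485
Divide by 2^4 − 1 = 15: (-0.0004188485)/15 = -0.0000279232
R = 0.9011063696 − 0.0000279232 = 0.9010784464
Correction |R − A(h/2)| = 2.792e-05; gap |A(h/2) − A(h)| = 4.188e-04.

0.901078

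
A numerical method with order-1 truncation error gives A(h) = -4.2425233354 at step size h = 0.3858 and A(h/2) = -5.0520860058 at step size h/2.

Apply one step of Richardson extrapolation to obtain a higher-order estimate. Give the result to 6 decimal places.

With r = 1 the leading error scales as h^1, so the weight is 2^1 = 2.
Weighted: (-10.1041720116) − (-4.2425233354) = -5.8616486762
Divide by 2^1 − 1 = 1.
(2·(-5.0520860058) − (-4.2425233354))/(2 − 1) = -5.8616486762
Correction |R − A(h/2)| = 8.096e-01; gap |A(h/2) − A(h)| = 8.096e-01.

-5.861649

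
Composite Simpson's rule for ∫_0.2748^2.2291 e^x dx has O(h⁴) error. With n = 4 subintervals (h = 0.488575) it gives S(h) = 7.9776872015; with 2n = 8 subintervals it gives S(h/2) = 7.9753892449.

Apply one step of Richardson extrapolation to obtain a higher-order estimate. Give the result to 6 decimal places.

7.975236

The method has order 4: 2^4 = 16.
16*7.9753892449 − 7.9776872015 = 119.6285407169
(16*7.9753892449 − 7.9776872015)/(16 − 1) = 7.9752360478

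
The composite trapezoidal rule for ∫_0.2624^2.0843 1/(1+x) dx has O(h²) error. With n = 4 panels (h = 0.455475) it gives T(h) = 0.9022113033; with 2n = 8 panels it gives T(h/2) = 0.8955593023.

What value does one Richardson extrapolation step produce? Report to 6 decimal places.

The method has order 2: 2^2 = 4.
2^2 × A(h/2) = 3.5822372092; minus A(h) gives 2.6800259059.
Divide by 2^2 − 1 = 3.
2.6800259059 ÷ 3 = 0.8933419686

0.893342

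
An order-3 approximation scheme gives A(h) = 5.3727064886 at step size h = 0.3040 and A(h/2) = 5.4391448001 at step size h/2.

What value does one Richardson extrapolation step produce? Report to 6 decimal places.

Order 3 gives 2^r = 8 and 2^r − 1 = 7.
8 × 5.4391448001 − 5.3727064886 = 38.1404519122
R = 38.1404519122/7 = 5.4486359875
Shift from A(h/2): +0.0094911874.

5.448636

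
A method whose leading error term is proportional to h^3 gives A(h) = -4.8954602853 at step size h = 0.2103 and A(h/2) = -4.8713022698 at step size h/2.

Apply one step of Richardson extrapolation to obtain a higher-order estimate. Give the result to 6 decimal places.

-4.867851

Method order is 3; weight 2^3 = 8.
8×(-4.8713022698) = -38.9704181584; subtract (-4.8954602853) → -34.0749578731
Denominator 8 − 1 = 7.
(8×(-4.8713022698) − (-4.8954602853))/(8 − 1) = -4.8678511247
Shift from A(h/2): +0.0034511451.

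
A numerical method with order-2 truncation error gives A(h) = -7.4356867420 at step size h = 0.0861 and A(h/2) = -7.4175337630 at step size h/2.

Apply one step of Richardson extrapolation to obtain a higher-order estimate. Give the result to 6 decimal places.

-7.411483

Method order is 2; weight 2^2 = 4.
A(h/2) − A(h) = -7.4175337630 − (-7.4356867420) = 0.0181529790
Correction (A(h/2) − A(h))/(4 − 1) = 0.0181529790/3 = 0.0060509930
R = -7.4175337630 + 0.0060509930 = -7.4114827700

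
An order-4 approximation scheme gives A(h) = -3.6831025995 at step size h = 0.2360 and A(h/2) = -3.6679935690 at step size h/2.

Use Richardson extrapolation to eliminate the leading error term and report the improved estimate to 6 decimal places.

-3.666986

Method order is 4; weight 2^4 = 16.
16 × (-3.6679935690) − (-3.6831025995) = -55.0047945045
R = (-55.0047945045)/15 = -3.6669863003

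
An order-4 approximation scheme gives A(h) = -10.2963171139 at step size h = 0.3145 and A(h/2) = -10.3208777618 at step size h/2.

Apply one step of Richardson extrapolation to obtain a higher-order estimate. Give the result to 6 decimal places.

r = 4, so 2^r = 16.
A(h/2) − A(h) = -10.3208777618 − (-10.2963171139) = -0.0245606479
Divide by 2^4 − 1 = 15: (-0.0245606479)/15 = -0.0016373765
R = A(h/2) + (A(h/2) − A(h))/15 = -10.3208777618 − 0.0016373765 = -10.3225151383
Correction |R − A(h/2)| = 1.637e-03; gap |A(h/2) − A(h)| = 2.456e-02.

-10.322515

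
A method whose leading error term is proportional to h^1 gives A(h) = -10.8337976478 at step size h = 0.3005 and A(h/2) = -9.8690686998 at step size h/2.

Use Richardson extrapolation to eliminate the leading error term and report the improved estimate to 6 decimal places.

-8.904340

r = 1, so 2^r = 2.
Difference of the inputs: -9.8690686998 − (-10.8337976478) = 0.9647289480
Correction (A(h/2) − A(h))/(2 − 1) = 0.9647289480/1 = 0.9647289480
R = -9.8690686998 + 0.9647289480 = -8.9043397518
Gap between inputs: 9.647e-01; correction applied: +0.9647289480.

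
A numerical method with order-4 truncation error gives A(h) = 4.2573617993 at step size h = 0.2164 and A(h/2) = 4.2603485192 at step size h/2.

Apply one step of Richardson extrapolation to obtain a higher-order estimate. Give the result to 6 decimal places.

4.260548

Error is O(h^4); halving h shrinks it by 2^4 = 16.
2^4·A(h/2) = 68.1655763072; minus A(h) gives 63.9082145079.
Denominator 16 − 1 = 15.
R = 63.9082145079/15 = 4.2605476339
Correction |R − A(h/2)| = 1.991e-04; gap |A(h/2) − A(h)| = 2.987e-03.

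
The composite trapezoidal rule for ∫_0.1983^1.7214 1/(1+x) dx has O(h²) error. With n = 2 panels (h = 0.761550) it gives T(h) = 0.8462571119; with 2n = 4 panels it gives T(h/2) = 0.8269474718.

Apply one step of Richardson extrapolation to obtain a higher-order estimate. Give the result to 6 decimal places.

With r = 2 the leading error scales as h^2, so the weight is 2^2 = 4.
4×0.8269474718 − 0.8462571119 = 2.4615327753
R = 2.4615327753/3 = 0.8205109251
Shift from A(h/2): −0.0064365467.

0.820511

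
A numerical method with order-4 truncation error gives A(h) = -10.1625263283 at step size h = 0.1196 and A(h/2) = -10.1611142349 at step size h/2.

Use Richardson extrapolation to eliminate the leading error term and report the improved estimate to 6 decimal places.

r = 4, so 2^r = 16.
2^4*A(h/2) = -162.5778277584; minus A(h) gives -152.4153014301.
Divide by 2^4 − 1 = 15.
So the Richardson estimate is -10.1610200953.
Gap between inputs: 1.412e-03; correction applied: +0.0000941396.

-10.161020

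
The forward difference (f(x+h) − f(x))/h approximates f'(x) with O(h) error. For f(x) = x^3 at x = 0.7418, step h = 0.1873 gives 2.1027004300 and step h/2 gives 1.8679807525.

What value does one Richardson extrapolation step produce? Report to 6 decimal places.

The method has order 1: 2^1 = 2.
2·1.8679807525 − 2.1027004300 = 1.6332610750
Denominator 2 − 1 = 1.
R = 1.6332610750/1 = 1.6332610750
Shift from A(h/2): −0.2347196775.

1.633261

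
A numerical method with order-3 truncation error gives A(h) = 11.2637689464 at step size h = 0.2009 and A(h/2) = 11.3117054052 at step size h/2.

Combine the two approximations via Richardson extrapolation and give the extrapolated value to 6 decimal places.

11.318553

r = 3, so 2^r = 8.
8*11.3117054052 = 90.4936432416; 90.4936432416 − 11.2637689464 = 79.2298742952
Denominator 8 − 1 = 7.
R = 79.2298742952/7 = 11.3185534707
Correction |R − A(h/2)| = 6.848e-03; gap |A(h/2) − A(h)| = 4.794e-02.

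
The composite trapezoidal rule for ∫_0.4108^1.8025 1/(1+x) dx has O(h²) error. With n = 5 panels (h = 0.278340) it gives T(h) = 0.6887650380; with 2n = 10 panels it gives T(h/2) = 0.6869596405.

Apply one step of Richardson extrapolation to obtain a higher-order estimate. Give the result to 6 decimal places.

0.686358

The method has order 2: 2^2 = 4.
A(h/2) − A(h) = 0.6869596405 − 0.6887650380 = -0.0018053975
Divide by 2^2 − 1 = 3: (-0.0018053975)/3 = -0.0006017992
R = A(h/2) + (A(h/2) − A(h))/3 = 0.6869596405 − 0.0006017992 = 0.6863578413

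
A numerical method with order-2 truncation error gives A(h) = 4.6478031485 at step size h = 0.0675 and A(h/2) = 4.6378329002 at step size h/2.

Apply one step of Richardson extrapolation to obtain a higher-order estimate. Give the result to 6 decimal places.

Method order is 2; weight 2^2 = 4.
2^2×A(h/2) = 18.5513316008; minus A(h) gives 13.9035284523.
Divide by 2^2 − 1 = 3.
13.9035284523 ÷ 3 = 4.6345094841
Shift from A(h/2): −0.0033234161.

4.634509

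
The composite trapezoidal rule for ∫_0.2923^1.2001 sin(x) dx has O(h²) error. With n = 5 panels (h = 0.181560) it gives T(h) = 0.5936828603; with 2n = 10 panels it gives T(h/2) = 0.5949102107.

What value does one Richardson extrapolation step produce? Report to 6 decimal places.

0.595319

Error is O(h^2); halving h shrinks it by 2^2 = 4.
Difference of the inputs: 0.5949102107 − 0.5936828603 = 0.0012273504
Divide by 2^2 − 1 = 3: 0.0012273504/3 = 0.0004091168
R = 0.5949102107 + 0.0004091168 = 0.5953193275
Shift from A(h/2): +0.0004091168.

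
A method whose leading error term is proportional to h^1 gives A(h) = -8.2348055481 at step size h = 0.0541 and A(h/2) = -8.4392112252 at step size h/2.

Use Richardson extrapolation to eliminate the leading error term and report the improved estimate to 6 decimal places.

r = 1: numerator weight 2, denominator 1.
2^1×A(h/2) = -16.8784224504; minus A(h) gives -8.6436169023.
Denominator 2 − 1 = 1.
So the Richardson estimate is -8.6436169023.
Shift from A(h/2): −0.2044056771.

-8.643617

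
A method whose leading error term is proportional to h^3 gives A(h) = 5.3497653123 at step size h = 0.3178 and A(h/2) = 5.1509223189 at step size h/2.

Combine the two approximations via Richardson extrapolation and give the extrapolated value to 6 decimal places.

r = 3, so 2^r = 8.
8×5.1509223189 − 5.3497653123 = 35.8576132389
Divide by 2^3 − 1 = 7.
Extrapolated: 35.8576132389 / 7 = 5.1225161770

5.122516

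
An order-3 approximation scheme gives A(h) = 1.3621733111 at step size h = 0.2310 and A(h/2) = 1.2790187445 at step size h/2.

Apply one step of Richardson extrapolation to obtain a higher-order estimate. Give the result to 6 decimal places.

1.267140

Leading term ∝ h^3; use weight 8 = 2^3.
8*1.2790187445 = 10.2321499560; subtract 1.3621733111 → 8.8699766449
Denominator 8 − 1 = 7.
Result: 1.2671395207
Shift from A(h/2): −0.0118792238.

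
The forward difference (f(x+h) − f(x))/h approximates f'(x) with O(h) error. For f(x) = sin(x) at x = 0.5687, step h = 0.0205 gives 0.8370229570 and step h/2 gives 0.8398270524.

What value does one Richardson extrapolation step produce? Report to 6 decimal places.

0.842631

Error is O(h^1); halving h shrinks it by 2^1 = 2.
2 × 0.8398270524 = 1.6796541048; 1.6796541048 − 0.8370229570 = 0.8426311478
Denominator 2 − 1 = 1.
R = 0.8426311478/1 = 0.8426311478
Gap between inputs: 2.804e-03; correction applied: +0.0028040954.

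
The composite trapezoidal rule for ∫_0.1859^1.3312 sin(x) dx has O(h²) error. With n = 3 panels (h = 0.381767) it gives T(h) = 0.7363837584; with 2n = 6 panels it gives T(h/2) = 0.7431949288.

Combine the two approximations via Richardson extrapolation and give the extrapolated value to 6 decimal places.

0.745465

With r = 2 the leading error scales as h^2, so the weight is 2^2 = 4.
A(h/2) − A(h) = 0.7431949288 − 0.7363837584 = 0.0068111704
Divide by 2^2 − 1 = 3: 0.0068111704/3 = 0.0022703901
R = A(h/2) + (A(h/2) − A(h))/3 = 0.7431949288 + 0.0022703901 = 0.7454653189
Shift from A(h/2): +0.0022703901.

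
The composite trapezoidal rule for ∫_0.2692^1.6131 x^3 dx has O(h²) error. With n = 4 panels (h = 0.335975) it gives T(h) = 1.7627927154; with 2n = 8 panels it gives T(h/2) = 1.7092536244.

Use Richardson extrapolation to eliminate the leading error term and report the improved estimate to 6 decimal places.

The method has order 2: 2^2 = 4.
Difference of the inputs: 1.7092536244 − 1.7627927154 = -0.0535390910
Correction (A(h/2) − A(h))/(4 − 1) = (-0.0535390910)/3 = -0.0178463637
R = A(h/2) + (A(h/2) − A(h))/3 = 1.7092536244 − 0.0178463637 = 1.6914072607

1.691407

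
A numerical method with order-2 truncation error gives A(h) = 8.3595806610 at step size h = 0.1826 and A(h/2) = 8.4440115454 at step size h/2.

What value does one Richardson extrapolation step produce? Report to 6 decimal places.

8.472155

Error is O(h^2); halving h shrinks it by 2^2 = 4.
Numerator 4*A(h/2) − A(h) = 4*8.4440115454 − 8.3595806610 = 25.4164655206
Denominator 4 − 1 = 3.
So the Richardson estimate is 8.4721551735.
Correction |R − A(h/2)| = 2.814e-02; gap |A(h/2) − A(h)| = 8.443e-02.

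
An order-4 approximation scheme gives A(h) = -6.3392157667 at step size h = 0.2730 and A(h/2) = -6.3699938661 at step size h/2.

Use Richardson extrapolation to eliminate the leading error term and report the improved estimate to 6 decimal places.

-6.372046

Method order is 4; weight 2^4 = 16.
A(h/2) − A(h) = -6.3699938661 − (-6.3392157667) = -0.0307780994
Correction (A(h/2) − A(h))/(16 − 1) = (-0.0307780994)/15 = -0.0020518733
R = -6.3699938661 − 0.0020518733 = -6.3720457394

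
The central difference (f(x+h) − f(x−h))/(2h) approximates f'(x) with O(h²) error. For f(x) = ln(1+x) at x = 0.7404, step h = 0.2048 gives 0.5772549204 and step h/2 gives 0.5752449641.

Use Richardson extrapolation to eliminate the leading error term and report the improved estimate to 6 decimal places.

0.574575

Error is O(h^2); halving h shrinks it by 2^2 = 4.
4 × 0.5752449641 = 2.3009798564; subtract 0.5772549204 → 1.7237249360
Divide by 2^2 − 1 = 3.
Result: 0.5745749787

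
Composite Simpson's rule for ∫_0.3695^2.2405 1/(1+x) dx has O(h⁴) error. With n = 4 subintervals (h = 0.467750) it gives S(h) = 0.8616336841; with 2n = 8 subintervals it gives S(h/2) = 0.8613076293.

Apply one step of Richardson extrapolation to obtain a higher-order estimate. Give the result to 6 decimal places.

0.861286

The method has order 4: 2^4 = 16.
16 × 0.8613076293 − 0.8616336841 = 12.9192883847
Extrapolated: 12.9192883847 / 15 = 0.8612858923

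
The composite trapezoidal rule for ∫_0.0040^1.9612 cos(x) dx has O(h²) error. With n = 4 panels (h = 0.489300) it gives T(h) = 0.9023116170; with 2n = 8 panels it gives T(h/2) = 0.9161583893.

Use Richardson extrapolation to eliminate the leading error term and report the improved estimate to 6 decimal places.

0.920774

Order 2 gives 2^r = 4 and 2^r − 1 = 3.
Top: 4(0.9161583893) − (0.9023116170) = 2.7623219402
Extrapolated: 2.7623219402 / 3 = 0.9207739801
Gap between inputs: 1.385e-02; correction applied: +0.0046155908.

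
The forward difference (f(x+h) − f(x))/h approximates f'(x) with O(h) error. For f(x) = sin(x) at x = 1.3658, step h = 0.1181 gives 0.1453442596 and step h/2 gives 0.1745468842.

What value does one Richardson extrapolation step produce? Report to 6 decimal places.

Error is O(h^1); halving h shrinks it by 2^1 = 2.
A(h/2) − A(h) = 0.1745468842 − 0.1453442596 = 0.0292026246
Divide by 2^1 − 1 = 1: 0.0292026246/1 = 0.0292026246
R = 0.1745468842 + 0.0292026246 = 0.2037495088

0.203750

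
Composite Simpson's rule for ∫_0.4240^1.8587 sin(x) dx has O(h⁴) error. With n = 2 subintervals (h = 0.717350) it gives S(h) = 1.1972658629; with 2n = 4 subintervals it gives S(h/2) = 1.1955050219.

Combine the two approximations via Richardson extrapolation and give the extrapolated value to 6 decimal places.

1.195388

r = 4, so 2^r = 16.
2^4×A(h/2) = 19.1280803504; minus A(h) gives 17.9308144875.
17.9308144875 ÷ 15 = 1.1953876325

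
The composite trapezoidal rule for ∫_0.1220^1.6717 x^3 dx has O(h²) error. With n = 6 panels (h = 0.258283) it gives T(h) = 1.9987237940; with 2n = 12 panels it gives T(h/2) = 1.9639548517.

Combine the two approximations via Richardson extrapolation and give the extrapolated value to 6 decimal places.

1.952365

r = 2: numerator weight 4, denominator 3.
4×1.9639548517 − 1.9987237940 = 5.8570956128
Denominator 4 − 1 = 3.
Extrapolated: 5.8570956128 / 3 = 1.9523652043
Shift from A(h/2): −0.0115896474.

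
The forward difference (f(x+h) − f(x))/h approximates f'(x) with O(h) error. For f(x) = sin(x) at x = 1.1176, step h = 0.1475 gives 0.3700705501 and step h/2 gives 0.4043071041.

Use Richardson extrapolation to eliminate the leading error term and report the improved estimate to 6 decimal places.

0.438544

r = 1, so 2^r = 2.
2·0.4043071041 − 0.3700705501 = 0.4385436581
Denominator 2 − 1 = 1.
(2·0.4043071041 − 0.3700705501)/(2 − 1) = 0.4385436581
Correction |R − A(h/2)| = 3.424e-02; gap |A(h/2) − A(h)| = 3.424e-02.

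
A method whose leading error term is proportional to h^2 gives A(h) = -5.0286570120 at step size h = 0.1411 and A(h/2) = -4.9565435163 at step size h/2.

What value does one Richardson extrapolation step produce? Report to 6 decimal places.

With r = 2 the leading error scales as h^2, so the weight is 2^2 = 4.
2^2 × A(h/2) = -19.8261740652; minus A(h) gives -14.7975170532.
Denominator 4 − 1 = 3.
R = (-14.7975170532)/3 = -4.9325056844
Shift from A(h/2): +0.0240378319.

-4.932506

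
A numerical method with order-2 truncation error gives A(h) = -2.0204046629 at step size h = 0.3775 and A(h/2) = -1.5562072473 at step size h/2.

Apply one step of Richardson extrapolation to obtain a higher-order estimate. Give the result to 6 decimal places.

r = 2: numerator weight 4, denominator 3.
4 × (-1.5562072473) = -6.2248289892; (-6.2248289892) − (-2.0204046629) = -4.2044243263
Extrapolated: (-4.2044243263) / 3 = -1.4014747754

-1.401475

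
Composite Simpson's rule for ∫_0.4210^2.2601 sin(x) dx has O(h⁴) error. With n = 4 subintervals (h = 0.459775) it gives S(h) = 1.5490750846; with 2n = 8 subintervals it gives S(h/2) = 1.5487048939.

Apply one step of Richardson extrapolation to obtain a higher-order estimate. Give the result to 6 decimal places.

The method has order 4: 2^4 = 16.
Weighted: 24.7792783024 − 1.5490750846 = 23.2302032178
Extrapolated: 23.2302032178 / 15 = 1.5486802145
Correction |R − A(h/2)| = 2.468e-05; gap |A(h/2) − A(h)| = 3.702e-04.

1.548680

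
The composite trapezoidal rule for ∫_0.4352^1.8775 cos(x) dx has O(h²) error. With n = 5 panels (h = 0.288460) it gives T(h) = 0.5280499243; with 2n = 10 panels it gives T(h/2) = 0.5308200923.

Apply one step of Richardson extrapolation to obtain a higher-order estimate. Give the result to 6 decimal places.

0.531743

r = 2: numerator weight 4, denominator 3.
4 × 0.5308200923 = 2.1232803692; subtract 0.5280499243 → 1.5952304449
1.5952304449 ÷ 3 = 0.5317434816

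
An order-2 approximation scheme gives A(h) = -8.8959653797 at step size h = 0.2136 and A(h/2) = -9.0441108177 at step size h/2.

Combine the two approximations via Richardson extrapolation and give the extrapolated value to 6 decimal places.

Order 2 gives 2^r = 4 and 2^r − 1 = 3.
4*(-9.0441108177) = -36.1764432708; subtract (-8.8959653797) → -27.2804778911
Denominator 4 − 1 = 3.
Extrapolated: (-27.2804778911) / 3 = -9.0934926304

-9.093493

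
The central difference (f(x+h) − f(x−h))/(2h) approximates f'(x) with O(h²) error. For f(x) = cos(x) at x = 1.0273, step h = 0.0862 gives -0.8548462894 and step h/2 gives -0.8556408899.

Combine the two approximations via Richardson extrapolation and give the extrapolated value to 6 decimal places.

The method has order 2: 2^2 = 4.
2^2 × A(h/2) = -3.4225635596; minus A(h) gives -2.5677172702.
Denominator 4 − 1 = 3.
(4 × (-0.8556408899) − (-0.8548462894))/(4 − 1) = -0.8559057567
Shift from A(h/2): −0.0002648668.

-0.855906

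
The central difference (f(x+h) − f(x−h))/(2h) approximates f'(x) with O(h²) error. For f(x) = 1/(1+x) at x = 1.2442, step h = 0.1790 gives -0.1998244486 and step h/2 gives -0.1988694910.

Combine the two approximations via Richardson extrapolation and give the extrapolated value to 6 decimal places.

-0.198551

Method order is 2; weight 2^2 = 4.
4 × (-0.1988694910) = -0.7954779640; (-0.7954779640) − (-0.1998244486) = -0.5956535154
Denominator 4 − 1 = 3.
Extrapolated: (-0.5956535154) / 3 = -0.1985511718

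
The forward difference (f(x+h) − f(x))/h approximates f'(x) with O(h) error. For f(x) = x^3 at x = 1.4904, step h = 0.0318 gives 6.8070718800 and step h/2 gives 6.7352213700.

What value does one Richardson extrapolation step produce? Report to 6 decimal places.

Method order is 1; weight 2^1 = 2.
2^1 × A(h/2) = 13.4704427400; minus A(h) gives 6.6633708600.
Denominator 2 − 1 = 1.
Result: 6.6633708600

6.663371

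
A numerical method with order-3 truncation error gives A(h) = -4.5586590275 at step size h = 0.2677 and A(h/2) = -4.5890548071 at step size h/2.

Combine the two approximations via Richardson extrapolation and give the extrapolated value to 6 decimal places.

-4.593397

Method order is 3; weight 2^3 = 8.
8*(-4.5890548071) = -36.7124384568; subtract (-4.5586590275) → -32.1537794293
(-32.1537794293) ÷ 7 = -4.5933970613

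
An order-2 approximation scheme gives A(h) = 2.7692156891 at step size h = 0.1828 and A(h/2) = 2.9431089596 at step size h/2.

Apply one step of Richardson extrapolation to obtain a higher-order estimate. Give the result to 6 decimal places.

3.001073

Leading term ∝ h^2; use weight 4 = 2^2.
Numerator 4×A(h/2) − A(h) = 4×2.9431089596 − 2.7692156891 = 9.0032201493
9.0032201493 ÷ 3 = 3.0010733831
Gap between inputs: 1.739e-01; correction applied: +0.0579644235.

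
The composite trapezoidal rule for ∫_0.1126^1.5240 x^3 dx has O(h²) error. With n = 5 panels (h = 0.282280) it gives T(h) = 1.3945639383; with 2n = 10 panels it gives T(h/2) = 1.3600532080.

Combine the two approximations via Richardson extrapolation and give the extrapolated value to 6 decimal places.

1.348550

With r = 2 the leading error scales as h^2, so the weight is 2^2 = 4.
Weighted: 5.4402128320 − 1.3945639383 = 4.0456488937
Denominator 4 − 1 = 3.
R = 4.0456488937/3 = 1.3485496312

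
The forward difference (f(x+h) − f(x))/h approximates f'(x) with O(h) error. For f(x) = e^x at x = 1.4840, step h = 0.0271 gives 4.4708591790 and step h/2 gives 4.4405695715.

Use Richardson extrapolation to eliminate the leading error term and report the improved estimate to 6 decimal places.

With r = 1 the leading error scales as h^1, so the weight is 2^1 = 2.
A(h/2) − A(h) = 4.4405695715 − 4.4708591790 = -0.0302896075
Divide by 2^1 − 1 = 1: (-0.0302896075)/1 = -0.0302896075
R = A(h/2) + (A(h/2) − A(h))/1 = 4.4405695715 − 0.0302896075 = 4.4102799640

4.410280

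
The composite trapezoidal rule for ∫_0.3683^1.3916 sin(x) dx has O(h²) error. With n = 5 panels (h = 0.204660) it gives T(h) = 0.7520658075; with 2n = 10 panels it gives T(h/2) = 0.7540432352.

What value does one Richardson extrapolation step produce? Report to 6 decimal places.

Order 2 gives 2^r = 4 and 2^r − 1 = 3.
A(h/2) − A(h) = 0.7540432352 − 0.7520658075 = 0.0019774277
Divide by 2^2 − 1 = 3: 0.0019774277/3 = 0.0006591426
R = 0.7540432352 + 0.0006591426 = 0.7547023778
Gap between inputs: 1.977e-03; correction applied: +0.0006591426.

0.754702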